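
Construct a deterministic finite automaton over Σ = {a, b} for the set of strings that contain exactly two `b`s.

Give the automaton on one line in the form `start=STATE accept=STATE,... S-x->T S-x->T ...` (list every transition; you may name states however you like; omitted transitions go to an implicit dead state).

Only the number of `b`s matters, and only up to 3. Make a chain q0 → q1 → q2 → q3 advanced by each `b` (with q3 absorbing); every other symbol self-loops. The accepting set is {q2}.
        a   b  
>  q0   q0  q1 
   q1   q1  q2 
 * q2   q2  q3 
   q3   q3  q3 
(> = start, * = accepting)

start=q0 accept=q2 q0-a->q0 q0-b->q1 q1-a->q1 q1-b->q2 q2-a->q2 q2-b->q3 q3-a->q3 q3-b->q3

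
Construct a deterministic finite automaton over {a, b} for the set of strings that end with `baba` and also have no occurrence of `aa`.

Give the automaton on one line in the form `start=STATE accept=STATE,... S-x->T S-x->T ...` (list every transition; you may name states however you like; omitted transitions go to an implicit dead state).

Build one automaton per condition and run them in lockstep. One (5 states) tracks how much of the suffix `baba` has currently been matched; the other (3 states) tracks partial matches of the forbidden pattern `aa`. Each combined state is a pair, one component from each; accept when both components accept.
With 11 states:
          a    b  
>  s0     s1   s2 
   s1     s3   s2 
   s2     s4   s2 
   s3     s3   s5 
   s4     s3   s6 
   s5     s7   s5 
   s6     s8   s2 
   s7     s3   s9 
 * s8     s3   s6 
   s9    s10   s5 
   s10    s3   s9 
(> = start, * = accepting)

start=s0 accept=s8 s0-a->s1 s0-b->s2 s1-a->s3 s1-b->s2 s2-a->s4 s2-b->s2 s3-a->s3 s3-b->s5 s4-a->s3 s4-b->s6 s5-a->s7 s5-b->s5 s6-a->s8 s6-b->s2 s7-a->s3 s7-b->s9 s8-a->s3 s8-b->s6 s9-a->s10 s9-b->s5 s10-a->s3 s10-b->s9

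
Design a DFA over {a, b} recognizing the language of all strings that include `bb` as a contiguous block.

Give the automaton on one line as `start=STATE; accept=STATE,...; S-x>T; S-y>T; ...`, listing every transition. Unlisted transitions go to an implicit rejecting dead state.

States q0..q1 record the length of the longest prefix of `bb` that matches the current input suffix. Reaching q2 means `bb` has been seen, and we stay there forever. Accept from q2.
3 states suffice.
        a   b  
>  q0   q0  q1 
   q1   q0  q2 
 * q2   q2  q2 
(> = start, * = accepting)

start=q0; accept=q2; q0-a>q0; q0-b>q1; q1-a>q0; q1-b>q2; q2-a>q2; q2-b>q2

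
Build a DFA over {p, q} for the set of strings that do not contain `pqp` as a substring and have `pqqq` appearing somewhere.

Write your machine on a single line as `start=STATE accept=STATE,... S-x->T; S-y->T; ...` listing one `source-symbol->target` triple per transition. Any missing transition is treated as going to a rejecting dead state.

start=s0; accept=s6,s8,s10; s0-p->s1; s0-q->s0; s1-p->s1; s1-q->s2; s2-p->s3; s2-q->s4; s3-p->s3; s3-q->s5; s4-p->s1; s4-q->s6; s5-p->s3; s5-q->s7; s6-p->s8; s6-q->s6; s7-p->s3; s7-q->s9; s8-p->s8; s8-q->s10; s9-p->s9; s9-q->s9; s10-p->s9; s10-q->s6

Run two small machines in parallel and take their product. One (4 states) tracks partial matches of the forbidden pattern `pqp`; the other (5 states) tracks whether and how much of `pqqq` has been seen. Each combined state is a pair, one component from each; accept when both components accept.
With 11 states:
          p    q  
>  s0     s1   s0 
   s1     s1   s2 
   s2     s3   s4 
   s3     s3   s5 
   s4     s1   s6 
   s5     s3   s7 
 * s6     s8   s6 
   s7     s3   s9 
 * s8     s8  s10 
   s9     s9   s9 
 * s10    s9   s6 
(> = start, * = accepting)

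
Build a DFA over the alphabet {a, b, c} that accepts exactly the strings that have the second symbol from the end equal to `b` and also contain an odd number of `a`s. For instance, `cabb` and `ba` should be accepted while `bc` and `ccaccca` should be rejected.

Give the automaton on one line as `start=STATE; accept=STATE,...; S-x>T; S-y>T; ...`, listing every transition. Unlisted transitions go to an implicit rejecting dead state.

start=q0; accept=q4,q5; q0-a>q1; q0-b>q2; q0-c>q0; q1-a>q0; q1-b>q3; q1-c>q1; q2-a>q4; q2-b>q2; q2-c>q0; q3-a>q0; q3-b>q5; q3-c>q4; q4-a>q0; q4-b>q3; q4-c>q1; q5-a>q0; q5-b>q5; q5-c>q4

Run two small machines in parallel and take their product. The first has 13 states tracking the last 2 symbols read; the second has 2 states tracking the count of `a`s modulo 2. A product state is a pair (one from each), accepting exactly when both do. Minimizing collapses redundant product states.
        a   b   c  
>  q0   q1  q2  q0 
   q1   q0  q3  q1 
   q2   q4  q2  q0 
   q3   q0  q5  q4 
 * q4   q0  q3  q1 
 * q5   q0  q5  q4 
(> = start, * = accepting)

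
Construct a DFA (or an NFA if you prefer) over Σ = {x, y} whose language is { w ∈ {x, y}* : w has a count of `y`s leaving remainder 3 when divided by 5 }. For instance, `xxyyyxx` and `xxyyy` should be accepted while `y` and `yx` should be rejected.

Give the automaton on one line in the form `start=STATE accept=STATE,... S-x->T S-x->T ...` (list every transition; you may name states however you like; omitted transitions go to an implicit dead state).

The only thing that matters is how many `y`s have appeared, reduced mod 5. Use one state per residue: s0 for 0, …, s4 for 4. Reading `y` moves to the next residue; anything else stays put. s3 is accepting.
        x   y  
>  s0   s0  s1 
   s1   s1  s2 
   s2   s2  s3 
 * s3   s3  s4 
   s4   s4  s0 
(> = start, * = accepting)

start=s0 accept=s3 s0-x->s0 s0-y->s1 s1-x->s1 s1-y->s2 s2-x->s2 s2-y->s3 s3-x->s3 s3-y->s4 s4-x->s4 s4-y->s0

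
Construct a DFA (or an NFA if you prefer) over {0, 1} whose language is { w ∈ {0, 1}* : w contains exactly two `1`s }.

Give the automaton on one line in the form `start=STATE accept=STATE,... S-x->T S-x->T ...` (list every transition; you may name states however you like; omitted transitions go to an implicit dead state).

Only the number of `1`s matters, and only up to 3. Make a chain S0 → S1 → S2 → S3 advanced by each `1` (with S3 absorbing); every other symbol self-loops. The accepting set is {S2}.
        0   1  
>  S0   S0  S1 
   S1   S1  S2 
 * S2   S2  S3 
   S3   S3  S3 
(> = start, * = accepting)

start=S0 accept=S2 S0-0->S0 S0-1->S1 S1-0->S1 S1-1->S2 S2-0->S2 S2-1->S3 S3-0->S3 S3-1->S3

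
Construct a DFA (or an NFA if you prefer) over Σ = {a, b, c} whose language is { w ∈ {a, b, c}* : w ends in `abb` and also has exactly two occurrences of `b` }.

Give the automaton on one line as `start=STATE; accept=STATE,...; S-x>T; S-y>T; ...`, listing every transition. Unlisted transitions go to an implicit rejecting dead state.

start=q0; accept=q6; q0-a>q1; q0-b>q2; q0-c>q0; q1-a>q1; q1-b>q3; q1-c>q0; q2-a>q4; q2-b>q5; q2-c>q2; q3-a>q4; q3-b>q6; q3-c>q2; q4-a>q4; q4-b>q7; q4-c>q2; q5-a>q8; q5-b>q9; q5-c>q5; q6-a>q8; q6-b>q9; q6-c>q5; q7-a>q8; q7-b>q10; q7-c>q5; q8-a>q8; q8-b>q11; q8-c>q5; q9-a>q12; q9-b>q9; q9-c>q9; q10-a>q12; q10-b>q9; q10-c>q9; q11-a>q12; q11-b>q10; q11-c>q9; q12-a>q12; q12-b>q11; q12-c>q9

Handle the two conditions separately and then intersect. The first has 4 states tracking how much of the suffix `abb` has currently been matched; the second has 4 states tracking the count of `b`s, saturating at 3. A product state is a pair (one from each), accepting exactly when both do.
With 13 states:
          a    b    c  
>  q0     q1   q2   q0 
   q1     q1   q3   q0 
   q2     q4   q5   q2 
   q3     q4   q6   q2 
   q4     q4   q7   q2 
   q5     q8   q9   q5 
 * q6     q8   q9   q5 
   q7     q8  q10   q5 
   q8     q8  q11   q5 
   q9    q12   q9   q9 
   q10   q12   q9   q9 
   q11   q12  q10   q9 
   q12   q12  q11   q9 
(> = start, * = accepting)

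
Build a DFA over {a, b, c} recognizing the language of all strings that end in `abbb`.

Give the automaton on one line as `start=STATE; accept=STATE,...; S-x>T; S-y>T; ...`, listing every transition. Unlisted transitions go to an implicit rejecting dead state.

start=S0; accept=S4; S0-a>S1; S0-b>S0; S0-c>S0; S1-a>S1; S1-b>S2; S1-c>S0; S2-a>S1; S2-b>S3; S2-c>S0; S3-a>S1; S3-b>S4; S3-c>S0; S4-a>S1; S4-b>S0; S4-c>S0

Let each state record the length of the longest suffix of the input read so far that is also a prefix of `abbb`. S1 means the last symbol is `a`; S2 means the last 2 symbols are `ab`; S3 means the last 3 symbols are `abb`; S4 means the last 4 symbols are `abbb`. Accept only at S4, where the string currently ends in `abbb`.
With 5 states:
        a   b   c  
>  S0   S1  S0  S0 
   S1   S1  S2  S0 
   S2   S1  S3  S0 
   S3   S1  S4  S0 
 * S4   S1  S0  S0 
(> = start, * = accepting)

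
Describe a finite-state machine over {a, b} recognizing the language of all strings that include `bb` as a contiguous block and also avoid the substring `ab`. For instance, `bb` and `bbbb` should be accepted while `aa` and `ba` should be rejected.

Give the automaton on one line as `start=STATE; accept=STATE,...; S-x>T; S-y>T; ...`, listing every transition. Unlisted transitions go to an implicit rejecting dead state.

Build one automaton per condition and run them in lockstep. One (3 states) tracks whether and how much of `bb` has been seen; the other (3 states) tracks partial matches of the forbidden pattern `ab`. Each combined state is a pair, one component from each; accept when both components accept. After merging equivalent states the machine shrinks.
With 5 states:
        a   b  
>  s0   s1  s2 
   s1   s1  s1 
   s2   s1  s3 
 * s3   s4  s3 
 * s4   s4  s1 
(> = start, * = accepting)

start=s0; accept=s3,s4; s0-a>s1; s0-b>s2; s1-a>s1; s1-b>s1; s2-a>s1; s2-b>s3; s3-a>s4; s3-b>s3; s4-a>s4; s4-b>s1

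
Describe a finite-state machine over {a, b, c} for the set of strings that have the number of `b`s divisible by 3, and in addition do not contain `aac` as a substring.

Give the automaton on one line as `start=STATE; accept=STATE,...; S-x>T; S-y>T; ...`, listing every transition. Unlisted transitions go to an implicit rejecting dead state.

Handle the two conditions separately and then intersect. One (3 states) tracks the count of `b`s modulo 3; the other (4 states) tracks partial matches of the forbidden pattern `aac`. Each combined state is a pair, one component from each; accept when both components accept.
A 12-state machine:
          a    b    c  
>* S0     S1   S2   S0 
 * S1     S3   S2   S0 
   S2     S4   S5   S2 
 * S3     S3   S2   S6 
   S4     S7   S5   S2 
   S5     S8   S0   S5 
   S6     S6   S9   S6 
   S7     S7   S5   S9 
   S8    S10   S0   S5 
   S9     S9  S11   S9 
   S10   S10   S0  S11 
   S11   S11   S6  S11 
(> = start, * = accepting)

start=S0; accept=S0,S1,S3; S0-a>S1; S0-b>S2; S0-c>S0; S1-a>S3; S1-b>S2; S1-c>S0; S2-a>S4; S2-b>S5; S2-c>S2; S3-a>S3; S3-b>S2; S3-c>S6; S4-a>S7; S4-b>S5; S4-c>S2; S5-a>S8; S5-b>S0; S5-c>S5; S6-a>S6; S6-b>S9; S6-c>S6; S7-a>S7; S7-b>S5; S7-c>S9; S8-a>S10; S8-b>S0; S8-c>S5; S9-a>S9; S9-b>S11; S9-c>S9; S10-a>S10; S10-b>S0; S10-c>S11; S11-a>S11; S11-b>S6; S11-c>S11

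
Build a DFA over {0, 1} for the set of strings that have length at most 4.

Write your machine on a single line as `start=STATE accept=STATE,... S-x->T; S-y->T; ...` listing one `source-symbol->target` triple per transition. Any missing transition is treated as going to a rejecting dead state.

start=q0; accept=q0,q1,q2,q3,q4; q0-0->q1; q0-1->q1; q1-0->q2; q1-1->q2; q2-0->q3; q2-1->q3; q3-0->q4; q3-1->q4; q4-0->q5; q4-1->q5; q5-0->q5; q5-1->q5

Count input length up to 5: every symbol moves from q0 toward q5, which means 'more than 4' and absorbs. Accept from {q0, q1, q2, q3, q4}.
        0   1  
>* q0   q1  q1 
 * q1   q2  q2 
 * q2   q3  q3 
 * q3   q4  q4 
 * q4   q5  q5 
   q5   q5  q5 
(> = start, * = accepting)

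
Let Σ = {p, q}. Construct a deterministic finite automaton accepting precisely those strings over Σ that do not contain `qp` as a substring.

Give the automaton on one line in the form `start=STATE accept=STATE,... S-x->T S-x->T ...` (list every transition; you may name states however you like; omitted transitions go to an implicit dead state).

This is the complement of 'contains `qp`'. Use the same substring-matching states — S0 through S2 holding how much of `qp` has just been matched — but flip the accepting set: everything except the trap S2 accepts.
        p   q  
>* S0   S0  S1 
 * S1   S2  S1 
   S2   S2  S2 
(> = start, * = accepting)

start=S0 accept=S0,S1 S0-p->S0 S0-q->S1 S1-p->S2 S1-q->S1 S2-p->S2 S2-q->S2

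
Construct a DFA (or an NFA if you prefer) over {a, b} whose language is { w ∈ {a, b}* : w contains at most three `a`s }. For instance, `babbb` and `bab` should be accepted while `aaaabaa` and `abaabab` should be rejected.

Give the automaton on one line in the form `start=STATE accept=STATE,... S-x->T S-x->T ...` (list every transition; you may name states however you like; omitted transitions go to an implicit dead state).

Count `a`s, saturating at 4: states q0 through q3 mean 0 through 3 `a`s seen; q4 means more than 3. Each `a` increments (capped at q4); other symbols loop. Accept from {q0, q1, q2, q3}.
A 5-state machine:
        a   b  
>* q0   q1  q0 
 * q1   q2  q1 
 * q2   q3  q2 
 * q3   q4  q3 
   q4   q4  q4 
(> = start, * = accepting)

start=q0 accept=q0,q1,q2,q3 q0-a->q1 q0-b->q0 q1-a->q2 q1-b->q1 q2-a->q3 q2-b->q2 q3-a->q4 q3-b->q3 q4-a->q4 q4-b->q4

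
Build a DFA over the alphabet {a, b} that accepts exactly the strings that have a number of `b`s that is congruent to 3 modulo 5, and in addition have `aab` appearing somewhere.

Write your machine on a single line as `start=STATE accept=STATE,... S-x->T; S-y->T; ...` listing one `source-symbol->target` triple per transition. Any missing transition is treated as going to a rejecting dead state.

Build one automaton per condition and run them in lockstep. One (5 states) tracks the count of `b`s modulo 5; the other (4 states) tracks whether and how much of `aab` has been seen. Each combined state is a pair, one component from each; accept when both components accept. Equivalent product states are then merged.
A 16-state machine:
          a    b  
>  S0     S1   S2 
   S1     S3   S2 
   S2     S4   S5 
   S3     S3   S6 
   S4     S6   S5 
   S5     S7   S8 
   S6     S6   S9 
   S7     S9   S8 
   S8    S10  S11 
   S9     S9  S12 
   S10   S13  S11 
   S11   S14   S0 
 * S12   S12  S15 
   S13   S13  S15 
   S14   S15   S0 
   S15   S15   S3 
(> = start, * = accepting)

start=S0; accept=S12; S0-a->S1; S0-b->S2; S1-a->S3; S1-b->S2; S2-a->S4; S2-b->S5; S3-a->S3; S3-b->S6; S4-a->S6; S4-b->S5; S5-a->S7; S5-b->S8; S6-a->S6; S6-b->S9; S7-a->S9; S7-b->S8; S8-a->S10; S8-b->S11; S9-a->S9; S9-b->S12; S10-a->S13; S10-b->S11; S11-a->S14; S11-b->S0; S12-a->S12; S12-b->S15; S13-a->S13; S13-b->S15; S14-a->S15; S14-b->S0; S15-a->S15; S15-b->S3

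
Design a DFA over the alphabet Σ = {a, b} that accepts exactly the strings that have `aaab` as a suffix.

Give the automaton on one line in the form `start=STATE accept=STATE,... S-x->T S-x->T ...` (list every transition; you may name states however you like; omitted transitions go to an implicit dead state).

Remember how much of `aaab` the current input suffix matches. State S0 means no match yet; S1 means the last symbol is `a`; S2 means the last 2 symbols are `aa`; S3 means the last 3 symbols are `aaa`; S4 means the last 4 symbols are `aaab`. Only S4 accepts. On a mismatch, fall back to the longest proper suffix that is still a prefix of `aaab`.
With 5 states:
        a   b  
>  S0   S1  S0 
   S1   S2  S0 
   S2   S3  S0 
   S3   S3  S4 
 * S4   S1  S0 
(> = start, * = accepting)

start=S0 accept=S4 S0-a->S1 S0-b->S0 S1-a->S2 S1-b->S0 S2-a->S3 S2-b->S0 S3-a->S3 S3-b->S4 S4-a->S1 S4-b->S0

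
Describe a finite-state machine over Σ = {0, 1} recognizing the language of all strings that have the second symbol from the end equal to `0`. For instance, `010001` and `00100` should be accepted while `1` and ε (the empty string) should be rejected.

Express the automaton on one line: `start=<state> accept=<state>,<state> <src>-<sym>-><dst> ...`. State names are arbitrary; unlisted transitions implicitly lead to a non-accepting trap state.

A DFA must remember the last 2 symbols (since which symbol is second-to-last isn't known until the input ends). Use one state per possible window of the last ≤2 symbols; accept from those whose window starts with `0`.
7 states suffice.
        0   1  
>  q0   q1  q2 
   q1   q3  q4 
   q2   q5  q6 
 * q3   q3  q4 
 * q4   q5  q6 
   q5   q3  q4 
   q6   q5  q6 
(> = start, * = accepting)

start=q0 accept=q3,q4 q0-0->q1 q0-1->q2 q1-0->q3 q1-1->q4 q2-0->q5 q2-1->q6 q3-0->q3 q3-1->q4 q4-0->q5 q4-1->q6 q5-0->q3 q5-1->q4 q6-0->q5 q6-1->q6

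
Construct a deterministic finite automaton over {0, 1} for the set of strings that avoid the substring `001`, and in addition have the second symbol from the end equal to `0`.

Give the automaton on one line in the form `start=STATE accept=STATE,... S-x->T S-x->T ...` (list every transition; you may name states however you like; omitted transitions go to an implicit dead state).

start=A accept=D,E A-0->B A-1->C B-0->D B-1->E C-0->F C-1->G D-0->D D-1->H E-0->F E-1->G F-0->D F-1->E G-0->F G-1->G H-0->I H-1->J I-0->K I-1->H J-0->I J-1->J K-0->K K-1->H

Build one automaton per condition and run them in lockstep. One (4 states) tracks partial matches of the forbidden pattern `001`; the other (7 states) tracks the last 2 symbols read. Each combined state is a pair, one component from each; accept when both components accept.
       0  1 
>  A   B  C 
   B   D  E 
   C   F  G 
 * D   D  H 
 * E   F  G 
   F   D  E 
   G   F  G 
   H   I  J 
   I   K  H 
   J   I  J 
   K   K  H 
(> = start, * = accepting)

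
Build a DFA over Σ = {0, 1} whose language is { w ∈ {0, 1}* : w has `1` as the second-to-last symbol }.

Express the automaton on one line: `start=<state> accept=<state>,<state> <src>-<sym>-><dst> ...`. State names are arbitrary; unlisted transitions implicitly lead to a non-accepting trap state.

Because acceptance depends on a position counted from the end, the machine has to buffer the most recent 2 symbols. Make each state the string of the last up-to-2 symbols read; on input `x` shift the window left and append `x`. Accept when the buffered window has length 2 and begins with `1`.
        0   1  
>  q0   q1  q2 
   q1   q3  q4 
   q2   q5  q6 
   q3   q3  q4 
   q4   q5  q6 
 * q5   q3  q4 
 * q6   q5  q6 
(> = start, * = accepting)

start=q0 accept=q5,q6 q0-0->q1 q0-1->q2 q1-0->q3 q1-1->q4 q2-0->q5 q2-1->q6 q3-0->q3 q3-1->q4 q4-0->q5 q4-1->q6 q5-0->q3 q5-1->q4 q6-0->q5 q6-1->q6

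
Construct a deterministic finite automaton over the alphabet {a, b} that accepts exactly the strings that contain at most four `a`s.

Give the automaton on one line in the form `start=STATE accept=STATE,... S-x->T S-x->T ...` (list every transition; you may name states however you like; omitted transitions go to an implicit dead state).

Count `a`s, saturating at 5: states q0 through q4 mean 0 through 4 `a`s seen; q5 means more than 4. Each `a` increments (capped at q5); other symbols loop. Accept from {q0, q1, q2, q3, q4}.
A 6-state machine:
        a   b  
>* q0   q1  q0 
 * q1   q2  q1 
 * q2   q3  q2 
 * q3   q4  q3 
 * q4   q5  q4 
   q5   q5  q5 
(> = start, * = accepting)

start=q0 accept=q0,q1,q2,q3,q4 q0-a->q1 q0-b->q0 q1-a->q2 q1-b->q1 q2-a->q3 q2-b->q2 q3-a->q4 q3-b->q3 q4-a->q5 q4-b->q4 q5-a->q5 q5-b->q5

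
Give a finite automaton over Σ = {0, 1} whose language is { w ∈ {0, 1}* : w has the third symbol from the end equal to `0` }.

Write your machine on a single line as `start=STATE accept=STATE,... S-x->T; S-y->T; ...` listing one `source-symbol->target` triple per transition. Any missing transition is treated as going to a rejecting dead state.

A DFA must remember the last 3 symbols (since which symbol is third-to-last isn't known until the input ends). Use one state per possible window of the last ≤3 symbols; accept from those whose window starts with `0`.
A 15-state machine:
          0    1  
>  q0     q1   q2 
   q1     q3   q4 
   q2     q5   q6 
   q3     q7   q8 
   q4     q9  q10 
   q5    q11  q12 
   q6    q13  q14 
 * q7     q7   q8 
 * q8     q9  q10 
 * q9    q11  q12 
 * q10   q13  q14 
   q11    q7   q8 
   q12    q9  q10 
   q13   q11  q12 
   q14   q13  q14 
(> = start, * = accepting)

start=q0; accept=q7,q8,q9,q10; q0-0->q1; q0-1->q2; q1-0->q3; q1-1->q4; q2-0->q5; q2-1->q6; q3-0->q7; q3-1->q8; q4-0->q9; q4-1->q10; q5-0->q11; q5-1->q12; q6-0->q13; q6-1->q14; q7-0->q7; q7-1->q8; q8-0->q9; q8-1->q10; q9-0->q11; q9-1->q12; q10-0->q13; q10-1->q14; q11-0->q7; q11-1->q8; q12-0->q9; q12-1->q10; q13-0->q11; q13-1->q12; q14-0->q13; q14-1->q14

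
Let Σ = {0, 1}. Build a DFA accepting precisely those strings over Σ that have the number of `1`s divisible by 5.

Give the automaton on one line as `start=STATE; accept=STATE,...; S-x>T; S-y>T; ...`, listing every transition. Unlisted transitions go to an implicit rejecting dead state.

The only thing that matters is how many `1`s have appeared, reduced mod 5. Use one state per residue: q0 for 0, …, q4 for 4. Reading `1` moves to the next residue; anything else stays put. q0 is accepting.
A 5-state machine:
        0   1  
>* q0   q0  q1 
   q1   q1  q2 
   q2   q2  q3 
   q3   q3  q4 
   q4   q4  q0 
(> = start, * = accepting)

start=q0; accept=q0; q0-0>q0; q0-1>q1; q1-0>q1; q1-1>q2; q2-0>q2; q2-1>q3; q3-0>q3; q3-1>q4; q4-0>q4; q4-1>q0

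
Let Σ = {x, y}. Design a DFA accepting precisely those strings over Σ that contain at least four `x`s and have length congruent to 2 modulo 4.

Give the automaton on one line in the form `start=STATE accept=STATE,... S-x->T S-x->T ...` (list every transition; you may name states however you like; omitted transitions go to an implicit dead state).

Handle the two conditions separately and then intersect. The first has 6 states tracking the count of `x`s, saturating at 5; the second has 4 states tracking the input length modulo 4. A product state is a pair (one from each), accepting exactly when both do.
A 24-state machine:
       x  y 
>  A   B  C 
   B   D  E 
   C   E  F 
   D   G  H 
   E   H  I 
   F   I  J 
   G   K  L 
   H   L  M 
   I   M  N 
   J   N  A 
   K   O  P 
   L   P  Q 
   M   Q  R 
   N   R  B 
   O   S  S 
   P   S  T 
   Q   T  U 
   R   U  D 
 * S   V  V 
 * T   V  W 
   U   W  G 
   V   X  X 
   W   X  K 
   X   O  O 
(> = start, * = accepting)

start=A accept=S,T A-x->B A-y->C B-x->D B-y->E C-x->E C-y->F D-x->G D-y->H E-x->H E-y->I F-x->I F-y->J G-x->K G-y->L H-x->L H-y->M I-x->M I-y->N J-x->N J-y->A K-x->O K-y->P L-x->P L-y->Q M-x->Q M-y->R N-x->R N-y->B O-x->S O-y->S P-x->S P-y->T Q-x->T Q-y->U R-x->U R-y->D S-x->V S-y->V T-x->V T-y->W U-x->W U-y->G V-x->X V-y->X W-x->X W-y->K X-x->O X-y->O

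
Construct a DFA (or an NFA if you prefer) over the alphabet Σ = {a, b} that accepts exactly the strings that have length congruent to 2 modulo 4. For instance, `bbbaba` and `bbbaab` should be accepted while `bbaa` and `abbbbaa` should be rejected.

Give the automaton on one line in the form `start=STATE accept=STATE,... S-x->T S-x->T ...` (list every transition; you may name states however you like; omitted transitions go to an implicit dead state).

start=q0 accept=q2 q0-a->q1 q0-b->q1 q1-a->q2 q1-b->q2 q2-a->q3 q2-b->q3 q3-a->q0 q3-b->q0

Count input length modulo 4: every symbol advances one step around the cycle q0 → q1 → q2 → q3 → q0. Accept at q2.
A 4-state machine:
        a   b  
>  q0   q1  q1 
   q1   q2  q2 
 * q2   q3  q3 
   q3   q0  q0 
(> = start, * = accepting)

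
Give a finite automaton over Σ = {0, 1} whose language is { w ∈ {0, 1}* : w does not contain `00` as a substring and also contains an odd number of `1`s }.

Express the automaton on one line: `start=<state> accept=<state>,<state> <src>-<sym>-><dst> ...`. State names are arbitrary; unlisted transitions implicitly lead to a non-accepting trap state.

start=s0 accept=s2,s4 s0-0->s1 s0-1->s2 s1-0->s3 s1-1->s2 s2-0->s4 s2-1->s0 s3-0->s3 s3-1->s5 s4-0->s5 s4-1->s0 s5-0->s5 s5-1->s3

Build one automaton per condition and run them in lockstep. One (3 states) tracks partial matches of the forbidden pattern `00`; the other (2 states) tracks the count of `1`s modulo 2. Each combined state is a pair, one component from each; accept when both components accept.
6 states suffice.
        0   1  
>  s0   s1  s2 
   s1   s3  s2 
 * s2   s4  s0 
   s3   s3  s5 
 * s4   s5  s0 
   s5   s5  s3 
(> = start, * = accepting)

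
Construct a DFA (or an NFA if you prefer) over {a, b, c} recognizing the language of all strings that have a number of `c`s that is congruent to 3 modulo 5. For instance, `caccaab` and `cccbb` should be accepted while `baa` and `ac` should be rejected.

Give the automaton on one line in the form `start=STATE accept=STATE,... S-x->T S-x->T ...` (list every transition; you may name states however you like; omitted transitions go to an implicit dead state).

start=q0 accept=q3 q0-a->q0 q0-b->q0 q0-c->q1 q1-a->q1 q1-b->q1 q1-c->q2 q2-a->q2 q2-b->q2 q2-c->q3 q3-a->q3 q3-b->q3 q3-c->q4 q4-a->q4 q4-b->q4 q4-c->q0

Keep the running count of `c`s modulo 5: each `c` advances along the cycle q0 → q1 → q2 → q3 → q4 → q0 while other symbols loop. Accept at q3.
With 5 states:
        a   b   c  
>  q0   q0  q0  q1 
   q1   q1  q1  q2 
   q2   q2  q2  q3 
 * q3   q3  q3  q4 
   q4   q4  q4  q0 
(> = start, * = accepting)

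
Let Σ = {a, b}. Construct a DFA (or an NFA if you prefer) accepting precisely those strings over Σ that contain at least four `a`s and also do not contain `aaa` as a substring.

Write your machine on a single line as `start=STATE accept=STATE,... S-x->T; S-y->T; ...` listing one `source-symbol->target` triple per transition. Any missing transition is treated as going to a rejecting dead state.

Run two small machines in parallel and take their product. The first has 6 states tracking the count of `a`s, saturating at 5; the second has 4 states tracking partial matches of the forbidden pattern `aaa`. A product state is a pair (one from each), accepting exactly when both do. Equivalent product states are then merged.
13 states suffice.
          a    b  
>  q0     q1   q0 
   q1     q2   q3 
   q2     q4   q5 
   q3     q6   q3 
   q4     q4   q4 
   q5     q7   q5 
   q6     q8   q5 
   q7     q9  q10 
   q8     q4  q10 
 * q9     q4  q11 
   q10   q12  q10 
 * q11   q12  q11 
 * q12    q9  q11 
(> = start, * = accepting)

start=q0; accept=q9,q11,q12; q0-a->q1; q0-b->q0; q1-a->q2; q1-b->q3; q2-a->q4; q2-b->q5; q3-a->q6; q3-b->q3; q4-a->q4; q4-b->q4; q5-a->q7; q5-b->q5; q6-a->q8; q6-b->q5; q7-a->q9; q7-b->q10; q8-a->q4; q8-b->q10; q9-a->q4; q9-b->q11; q10-a->q12; q10-b->q10; q11-a->q12; q11-b->q11; q12-a->q9; q12-b->q11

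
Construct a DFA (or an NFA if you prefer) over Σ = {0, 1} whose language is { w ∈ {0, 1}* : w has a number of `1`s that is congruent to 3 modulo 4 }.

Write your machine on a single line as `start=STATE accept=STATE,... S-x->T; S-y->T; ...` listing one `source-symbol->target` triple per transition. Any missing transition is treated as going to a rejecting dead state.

start=q0; accept=q3; q0-0->q0; q0-1->q1; q1-0->q1; q1-1->q2; q2-0->q2; q2-1->q3; q3-0->q3; q3-1->q0

Keep the running count of `1`s modulo 4: each `1` advances along the cycle q0 → q1 → q2 → q3 → q0 while other symbols loop. Accept at q3.
A 4-state machine:
        0   1  
>  q0   q0  q1 
   q1   q1  q2 
   q2   q2  q3 
 * q3   q3  q0 
(> = start, * = accepting)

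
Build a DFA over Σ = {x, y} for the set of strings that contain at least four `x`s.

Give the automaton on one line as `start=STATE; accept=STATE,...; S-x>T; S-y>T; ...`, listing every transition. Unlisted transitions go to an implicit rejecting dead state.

start=s0; accept=s4,s5; s0-x>s1; s0-y>s0; s1-x>s2; s1-y>s1; s2-x>s3; s2-y>s2; s3-x>s4; s3-y>s3; s4-x>s5; s4-y>s4; s5-x>s5; s5-y>s5

Count `x`s, saturating at 5: states s0 through s4 mean 0 through 4 `x`s seen; s5 means more than 4. Each `x` increments (capped at s5); other symbols loop. Accept from {s4, s5}.
        x   y  
>  s0   s1  s0 
   s1   s2  s1 
   s2   s3  s2 
   s3   s4  s3 
 * s4   s5  s4 
 * s5   s5  s5 
(> = start, * = accepting)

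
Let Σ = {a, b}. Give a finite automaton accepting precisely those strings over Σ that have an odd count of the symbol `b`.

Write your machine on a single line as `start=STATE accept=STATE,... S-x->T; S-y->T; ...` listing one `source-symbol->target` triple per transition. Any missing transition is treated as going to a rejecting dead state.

Keep the running count of `b`s modulo 2: each `b` advances along the cycle S0 → S1 → S0 while other symbols loop. Accept at S1.
With 2 states:
        a   b  
>  S0   S0  S1 
 * S1   S1  S0 
(> = start, * = accepting)

start=S0; accept=S1; S0-a->S0; S0-b->S1; S1-a->S1; S1-b->S0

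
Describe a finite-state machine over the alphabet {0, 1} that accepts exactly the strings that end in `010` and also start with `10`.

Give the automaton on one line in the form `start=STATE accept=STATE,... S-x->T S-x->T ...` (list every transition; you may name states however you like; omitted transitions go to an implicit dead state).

Run two small machines in parallel and take their product. The first has 4 states tracking how much of the suffix `010` has currently been matched; the second has 4 states tracking whether the input so far still matches the prefix `10`. A product state is a pair (one from each), accepting exactly when both do.
10 states suffice.
       0  1 
>  A   B  C 
   B   B  D 
   C   E  F 
   D   G  F 
   E   E  H 
   F   B  F 
   G   B  D 
   H   I  J 
 * I   E  H 
   J   E  J 
(> = start, * = accepting)

start=A accept=I A-0->B A-1->C B-0->B B-1->D C-0->E C-1->F D-0->G D-1->F E-0->E E-1->H F-0->B F-1->F G-0->B G-1->D H-0->I H-1->J I-0->E I-1->H J-0->E J-1->J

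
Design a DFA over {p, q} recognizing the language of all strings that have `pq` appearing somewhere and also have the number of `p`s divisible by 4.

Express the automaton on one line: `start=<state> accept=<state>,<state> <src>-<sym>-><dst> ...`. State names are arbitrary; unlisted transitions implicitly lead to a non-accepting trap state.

start=A accept=I A-p->B A-q->A B-p->C B-q->D C-p->E C-q->F D-p->F D-q->D E-p->G E-q->H F-p->H F-q->F G-p->B G-q->I H-p->I H-q->H I-p->D I-q->I

Handle the two conditions separately and then intersect. The first has 3 states tracking whether and how much of `pq` has been seen; the second has 4 states tracking the count of `p`s modulo 4. A product state is a pair (one from each), accepting exactly when both do.
With 9 states:
       p  q 
>  A   B  A 
   B   C  D 
   C   E  F 
   D   F  D 
   E   G  H 
   F   H  F 
   G   B  I 
   H   I  H 
 * I   D  I 
(> = start, * = accepting)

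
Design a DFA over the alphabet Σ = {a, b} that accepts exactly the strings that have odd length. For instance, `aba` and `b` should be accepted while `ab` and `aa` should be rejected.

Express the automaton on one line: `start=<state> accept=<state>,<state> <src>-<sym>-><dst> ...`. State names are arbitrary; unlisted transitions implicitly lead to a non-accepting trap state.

Count input length modulo 2: every symbol advances one step around the cycle q0 → q1 → q0. Accept at q1.
        a   b  
>  q0   q1  q1 
 * q1   q0  q0 
(> = start, * = accepting)

start=q0 accept=q1 q0-a->q1 q0-b->q1 q1-a->q0 q1-b->q0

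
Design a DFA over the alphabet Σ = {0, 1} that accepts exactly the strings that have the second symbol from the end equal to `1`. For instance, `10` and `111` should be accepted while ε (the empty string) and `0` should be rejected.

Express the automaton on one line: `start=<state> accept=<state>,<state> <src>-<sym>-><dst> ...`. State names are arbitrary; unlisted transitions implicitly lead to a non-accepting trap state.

Because acceptance depends on a position counted from the end, the machine has to buffer the most recent 2 symbols. Make each state the string of the last up-to-2 symbols read; on input `x` shift the window left and append `x`. Accept when the buffered window has length 2 and begins with `1`.
        0   1  
>  S0   S1  S2 
   S1   S3  S4 
   S2   S5  S6 
   S3   S3  S4 
   S4   S5  S6 
 * S5   S3  S4 
 * S6   S5  S6 
(> = start, * = accepting)

start=S0 accept=S5,S6 S0-0->S1 S0-1->S2 S1-0->S3 S1-1->S4 S2-0->S5 S2-1->S6 S3-0->S3 S3-1->S4 S4-0->S5 S4-1->S6 S5-0->S3 S5-1->S4 S6-0->S5 S6-1->S6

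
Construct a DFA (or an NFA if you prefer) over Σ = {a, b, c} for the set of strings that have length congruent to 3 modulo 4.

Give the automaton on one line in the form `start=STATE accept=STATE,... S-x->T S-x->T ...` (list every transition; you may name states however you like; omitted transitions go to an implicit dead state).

start=S0 accept=S3 S0-a->S1 S0-b->S1 S0-c->S1 S1-a->S2 S1-b->S2 S1-c->S2 S2-a->S3 S2-b->S3 S2-c->S3 S3-a->S0 S3-b->S0 S3-c->S0

Only the length mod 4 matters, so use a 4-cycle: from any state, every input symbol moves to the next state, wrapping S3 back to S0. Mark S3 accepting.
4 states suffice.
        a   b   c  
>  S0   S1  S1  S1 
   S1   S2  S2  S2 
   S2   S3  S3  S3 
 * S3   S0  S0  S0 
(> = start, * = accepting)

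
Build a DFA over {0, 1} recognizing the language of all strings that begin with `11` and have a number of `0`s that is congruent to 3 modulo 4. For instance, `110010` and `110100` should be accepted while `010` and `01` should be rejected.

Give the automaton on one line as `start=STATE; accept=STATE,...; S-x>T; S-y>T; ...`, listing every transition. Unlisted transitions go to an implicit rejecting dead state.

Build one automaton per condition and run them in lockstep. One (4 states) tracks whether the input so far still matches the prefix `11`; the other (4 states) tracks the count of `0`s modulo 4. Each combined state is a pair, one component from each; accept when both components accept.
        0   1  
>  S0   S1  S2 
   S1   S3  S1 
   S2   S1  S4 
   S3   S5  S3 
   S4   S6  S4 
   S5   S7  S5 
   S6   S8  S6 
   S7   S1  S7 
   S8   S9  S8 
 * S9   S4  S9 
(> = start, * = accepting)

start=S0; accept=S9; S0-0>S1; S0-1>S2; S1-0>S3; S1-1>S1; S2-0>S1; S2-1>S4; S3-0>S5; S3-1>S3; S4-0>S6; S4-1>S4; S5-0>S7; S5-1>S5; S6-0>S8; S6-1>S6; S7-0>S1; S7-1>S7; S8-0>S9; S8-1>S8; S9-0>S4; S9-1>S9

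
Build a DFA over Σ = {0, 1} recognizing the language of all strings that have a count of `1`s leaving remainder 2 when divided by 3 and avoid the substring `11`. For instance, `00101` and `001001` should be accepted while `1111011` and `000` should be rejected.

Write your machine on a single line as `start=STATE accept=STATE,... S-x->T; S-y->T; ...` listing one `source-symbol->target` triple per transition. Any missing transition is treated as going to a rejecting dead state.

start=S0; accept=S4,S6; S0-0->S0; S0-1->S1; S1-0->S2; S1-1->S3; S2-0->S2; S2-1->S4; S3-0->S3; S3-1->S5; S4-0->S6; S4-1->S5; S5-0->S5; S5-1->S7; S6-0->S6; S6-1->S8; S7-0->S7; S7-1->S3; S8-0->S0; S8-1->S7

Handle the two conditions separately and then intersect. One (3 states) tracks the count of `1`s modulo 3; the other (3 states) tracks partial matches of the forbidden pattern `11`. Each combined state is a pair, one component from each; accept when both components accept.
A 9-state machine:
        0   1  
>  S0   S0  S1 
   S1   S2  S3 
   S2   S2  S4 
   S3   S3  S5 
 * S4   S6  S5 
   S5   S5  S7 
 * S6   S6  S8 
   S7   S7  S3 
   S8   S0  S7 
(> = start, * = accepting)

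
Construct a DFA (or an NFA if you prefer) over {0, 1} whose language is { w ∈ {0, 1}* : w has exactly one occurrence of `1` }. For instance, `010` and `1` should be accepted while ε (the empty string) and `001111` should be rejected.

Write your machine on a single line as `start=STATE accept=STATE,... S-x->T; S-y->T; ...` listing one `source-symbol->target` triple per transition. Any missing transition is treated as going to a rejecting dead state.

start=q0; accept=q1; q0-0->q0; q0-1->q1; q1-0->q1; q1-1->q2; q2-0->q2; q2-1->q2

Count `1`s, saturating at 2: state q0 means no `1` yet, q1 means one `1` seen, q2 means more than one. Each `1` increments (capped at q2); other symbols loop. Accept from {q1}.
3 states suffice.
        0   1  
>  q0   q0  q1 
 * q1   q1  q2 
   q2   q2  q2 
(> = start, * = accepting)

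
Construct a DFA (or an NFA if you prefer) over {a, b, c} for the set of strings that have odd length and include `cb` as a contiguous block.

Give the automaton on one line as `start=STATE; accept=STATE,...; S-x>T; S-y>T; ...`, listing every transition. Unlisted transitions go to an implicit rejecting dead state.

Build one automaton per condition and run them in lockstep. The first has 2 states tracking the input length modulo 2; the second has 3 states tracking whether and how much of `cb` has been seen. A product state is a pair (one from each), accepting exactly when both do.
With 6 states:
        a   b   c  
>  q0   q1  q1  q2 
   q1   q0  q0  q3 
   q2   q0  q4  q3 
   q3   q1  q5  q2 
   q4   q5  q5  q5 
 * q5   q4  q4  q4 
(> = start, * = accepting)

start=q0; accept=q5; q0-a>q1; q0-b>q1; q0-c>q2; q1-a>q0; q1-b>q0; q1-c>q3; q2-a>q0; q2-b>q4; q2-c>q3; q3-a>q1; q3-b>q5; q3-c>q2; q4-a>q5; q4-b>q5; q4-c>q5; q5-a>q4; q5-b>q4; q5-c>q4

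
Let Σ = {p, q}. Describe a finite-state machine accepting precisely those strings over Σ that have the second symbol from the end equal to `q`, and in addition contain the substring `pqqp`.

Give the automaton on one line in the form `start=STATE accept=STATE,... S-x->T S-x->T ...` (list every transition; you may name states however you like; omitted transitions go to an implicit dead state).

start=S0 accept=S4,S7 S0-p->S1 S0-q->S0 S1-p->S1 S1-q->S2 S2-p->S1 S2-q->S3 S3-p->S4 S3-q->S0 S4-p->S5 S4-q->S6 S5-p->S5 S5-q->S6 S6-p->S4 S6-q->S7 S7-p->S4 S7-q->S7

Handle the two conditions separately and then intersect. One (7 states) tracks the last 2 symbols read; the other (5 states) tracks whether and how much of `pqqp` has been seen. Each combined state is a pair, one component from each; accept when both components accept. Equivalent product states are then merged.
With 8 states:
        p   q  
>  S0   S1  S0 
   S1   S1  S2 
   S2   S1  S3 
   S3   S4  S0 
 * S4   S5  S6 
   S5   S5  S6 
   S6   S4  S7 
 * S7   S4  S7 
(> = start, * = accepting)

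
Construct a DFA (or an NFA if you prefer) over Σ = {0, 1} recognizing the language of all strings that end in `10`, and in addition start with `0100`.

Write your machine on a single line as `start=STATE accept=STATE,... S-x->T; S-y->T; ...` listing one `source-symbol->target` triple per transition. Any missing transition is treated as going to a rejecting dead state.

Run two small machines in parallel and take their product. One (3 states) tracks how much of the suffix `10` has currently been matched; the other (6 states) tracks whether the input so far still matches the prefix `0100`. Each combined state is a pair, one component from each; accept when both components accept. After merging equivalent states the machine shrinks.
An 8-state machine:
       0  1 
>  A   B  C 
   B   C  D 
   C   C  C 
   D   E  C 
   E   F  C 
   F   F  G 
   G   H  G 
 * H   F  G 
(> = start, * = accepting)

start=A; accept=H; A-0->B; A-1->C; B-0->C; B-1->D; C-0->C; C-1->C; D-0->E; D-1->C; E-0->F; E-1->C; F-0->F; F-1->G; G-0->H; G-1->G; H-0->F; H-1->G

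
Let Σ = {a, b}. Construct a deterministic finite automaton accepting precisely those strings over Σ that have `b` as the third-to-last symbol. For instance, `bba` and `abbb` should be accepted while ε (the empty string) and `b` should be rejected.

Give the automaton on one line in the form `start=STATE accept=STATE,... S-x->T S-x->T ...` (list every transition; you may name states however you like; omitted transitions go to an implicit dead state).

Because acceptance depends on a position counted from the end, the machine has to buffer the most recent 3 symbols. Make each state the string of the last up-to-3 symbols read; on input `x` shift the window left and append `x`. Accept when the buffered window has length 3 and begins with `b`.
With 15 states:
          a    b  
>  q0     q1   q2 
   q1     q3   q4 
   q2     q5   q6 
   q3     q7   q8 
   q4     q9  q10 
   q5    q11  q12 
   q6    q13  q14 
   q7     q7   q8 
   q8     q9  q10 
   q9    q11  q12 
   q10   q13  q14 
 * q11    q7   q8 
 * q12    q9  q10 
 * q13   q11  q12 
 * q14   q13  q14 
(> = start, * = accepting)

start=q0 accept=q11,q12,q13,q14 q0-a->q1 q0-b->q2 q1-a->q3 q1-b->q4 q2-a->q5 q2-b->q6 q3-a->q7 q3-b->q8 q4-a->q9 q4-b->q10 q5-a->q11 q5-b->q12 q6-a->q13 q6-b->q14 q7-a->q7 q7-b->q8 q8-a->q9 q8-b->q10 q9-a->q11 q9-b->q12 q10-a->q13 q10-b->q14 q11-a->q7 q11-b->q8 q12-a->q9 q12-b->q10 q13-a->q11 q13-b->q12 q14-a->q13 q14-b->q14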